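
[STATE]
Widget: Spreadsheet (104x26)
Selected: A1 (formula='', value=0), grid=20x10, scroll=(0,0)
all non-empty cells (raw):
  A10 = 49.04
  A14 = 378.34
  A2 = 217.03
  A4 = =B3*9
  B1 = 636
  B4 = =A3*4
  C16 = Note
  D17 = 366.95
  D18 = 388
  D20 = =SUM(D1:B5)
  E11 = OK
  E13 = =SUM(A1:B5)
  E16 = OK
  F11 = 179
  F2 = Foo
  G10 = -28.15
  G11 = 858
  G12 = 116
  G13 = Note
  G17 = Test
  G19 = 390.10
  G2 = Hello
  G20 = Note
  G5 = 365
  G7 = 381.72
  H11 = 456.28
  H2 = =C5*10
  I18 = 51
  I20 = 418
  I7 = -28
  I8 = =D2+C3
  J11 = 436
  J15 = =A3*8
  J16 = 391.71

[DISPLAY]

A1:                                                                                                     
       A       B       C       D       E       F       G       H       I       J                        
--------------------------------------------------------------------------------------------------------
  1      [0]     636       0       0       0       0       0       0       0       0                    
  2   217.03       0       0       0       0Foo     Hello          0       0       0                    
  3        0       0       0       0       0       0       0       0       0       0                    
  4        0       0       0       0       0       0       0       0       0       0                    
  5        0       0       0       0       0       0     365       0       0       0                    
  6        0       0       0       0       0       0       0       0       0       0                    
  7        0       0       0       0       0       0  381.72       0     -28       0                    
  8        0       0       0       0       0       0       0       0       0       0                    
  9        0       0       0       0       0       0       0       0       0       0                    
 10    49.04       0       0       0       0       0  -28.15       0       0       0                    
 11        0       0       0       0OK           179     858  456.28       0     436                    
 12        0       0       0       0       0       0     116       0       0       0                    
 13        0       0       0       0  853.03       0Note           0       0       0                    
 14   378.34       0       0       0       0       0       0       0       0       0                    
 15        0       0       0       0       0       0       0       0       0       0                    
 16        0       0Note           0OK             0       0       0       0  391.71                    
 17        0       0       0  366.95       0       0Test           0       0       0                    
 18        0       0       0     388       0       0       0       0      51       0                    
 19        0       0       0       0       0       0  390.10       0       0       0                    
 20        0       0       0     636       0       0Note           0     418       0                    
                                                                                                        
                                                                                                        
                                                                                                        


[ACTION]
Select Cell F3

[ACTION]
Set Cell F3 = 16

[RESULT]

F3: 16                                                                                                  
       A       B       C       D       E       F       G       H       I       J                        
--------------------------------------------------------------------------------------------------------
  1        0     636       0       0       0       0       0       0       0       0                    
  2   217.03       0       0       0       0Foo     Hello          0       0       0                    
  3        0       0       0       0       0    [16]       0       0       0       0                    
  4        0       0       0       0       0       0       0       0       0       0                    
  5        0       0       0       0       0       0     365       0       0       0                    
  6        0       0       0       0       0       0       0       0       0       0                    
  7        0       0       0       0       0       0  381.72       0     -28       0                    
  8        0       0       0       0       0       0       0       0       0       0                    
  9        0       0       0       0       0       0       0       0       0       0                    
 10    49.04       0       0       0       0       0  -28.15       0       0       0                    
 11        0       0       0       0OK           179     858  456.28       0     436                    
 12        0       0       0       0       0       0     116       0       0       0                    
 13        0       0       0       0  853.03       0Note           0       0       0                    
 14   378.34       0       0       0       0       0       0       0       0       0                    
 15        0       0       0       0       0       0       0       0       0       0                    
 16        0       0Note           0OK             0       0       0       0  391.71                    
 17        0       0       0  366.95       0       0Test           0       0       0                    
 18        0       0       0     388       0       0       0       0      51       0                    
 19        0       0       0       0       0       0  390.10       0       0       0                    
 20        0       0       0     636       0       0Note           0     418       0                    
                                                                                                        
                                                                                                        
                                                                                                        


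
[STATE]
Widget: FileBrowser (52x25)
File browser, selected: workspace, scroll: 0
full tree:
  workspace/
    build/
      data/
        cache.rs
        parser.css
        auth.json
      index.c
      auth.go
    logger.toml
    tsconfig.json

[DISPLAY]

> [-] workspace/                                    
    [+] build/                                      
    logger.toml                                     
    tsconfig.json                                   
                                                    
                                                    
                                                    
                                                    
                                                    
                                                    
                                                    
                                                    
                                                    
                                                    
                                                    
                                                    
                                                    
                                                    
                                                    
                                                    
                                                    
                                                    
                                                    
                                                    
                                                    


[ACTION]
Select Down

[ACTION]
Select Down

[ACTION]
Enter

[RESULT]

  [-] workspace/                                    
    [+] build/                                      
  > logger.toml                                     
    tsconfig.json                                   
                                                    
                                                    
                                                    
                                                    
                                                    
                                                    
                                                    
                                                    
                                                    
                                                    
                                                    
                                                    
                                                    
                                                    
                                                    
                                                    
                                                    
                                                    
                                                    
                                                    
                                                    


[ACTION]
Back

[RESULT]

> [+] workspace/                                    
                                                    
                                                    
                                                    
                                                    
                                                    
                                                    
                                                    
                                                    
                                                    
                                                    
                                                    
                                                    
                                                    
                                                    
                                                    
                                                    
                                                    
                                                    
                                                    
                                                    
                                                    
                                                    
                                                    
                                                    


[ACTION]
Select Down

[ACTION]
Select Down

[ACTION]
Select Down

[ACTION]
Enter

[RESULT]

> [-] workspace/                                    
    [+] build/                                      
    logger.toml                                     
    tsconfig.json                                   
                                                    
                                                    
                                                    
                                                    
                                                    
                                                    
                                                    
                                                    
                                                    
                                                    
                                                    
                                                    
                                                    
                                                    
                                                    
                                                    
                                                    
                                                    
                                                    
                                                    
                                                    


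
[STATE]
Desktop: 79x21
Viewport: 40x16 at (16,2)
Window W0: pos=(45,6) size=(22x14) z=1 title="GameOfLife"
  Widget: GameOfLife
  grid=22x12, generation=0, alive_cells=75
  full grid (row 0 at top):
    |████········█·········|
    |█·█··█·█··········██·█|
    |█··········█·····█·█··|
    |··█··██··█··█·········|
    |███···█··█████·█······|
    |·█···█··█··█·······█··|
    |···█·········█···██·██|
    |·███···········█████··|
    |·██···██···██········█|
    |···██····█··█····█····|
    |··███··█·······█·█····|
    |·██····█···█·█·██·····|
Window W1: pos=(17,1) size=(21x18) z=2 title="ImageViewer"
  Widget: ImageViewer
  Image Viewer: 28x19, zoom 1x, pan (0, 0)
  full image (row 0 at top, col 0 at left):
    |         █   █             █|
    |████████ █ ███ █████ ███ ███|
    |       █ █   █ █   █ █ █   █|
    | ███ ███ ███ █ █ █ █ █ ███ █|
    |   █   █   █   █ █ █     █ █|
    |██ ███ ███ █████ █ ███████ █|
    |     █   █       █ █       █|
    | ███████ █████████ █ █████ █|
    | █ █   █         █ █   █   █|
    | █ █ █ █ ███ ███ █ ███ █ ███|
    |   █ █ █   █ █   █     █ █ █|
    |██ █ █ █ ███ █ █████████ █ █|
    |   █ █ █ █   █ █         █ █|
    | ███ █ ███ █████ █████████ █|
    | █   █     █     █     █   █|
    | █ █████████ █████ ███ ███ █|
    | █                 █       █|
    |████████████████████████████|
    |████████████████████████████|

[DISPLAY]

 ┃ ImageViewer       ┃                  
 ┠───────────────────┨                  
 ┃         █   █     ┃                  
 ┃████████ █ ███ ████┃                  
 ┃       █ █   █ █   ┃       ┏━━━━━━━━━━
 ┃ ███ ███ ███ █ █ █ ┃       ┃ GameOfLif
 ┃   █   █   █   █ █ ┃       ┠──────────
 ┃██ ███ ███ █████ █ ┃       ┃Gen: 0    
 ┃     █   █       █ ┃       ┃·█··█·█···
 ┃ ███████ █████████ ┃       ┃··········
 ┃ █ █   █         █ ┃       ┃·█··██··█·
 ┃ █ █ █ █ ███ ███ █ ┃       ┃██···█··██
 ┃   █ █ █   █ █   █ ┃       ┃█···█··█··
 ┃██ █ █ █ ███ █ ████┃       ┃··█·······
 ┃   █ █ █ █   █ █   ┃       ┃███·······
 ┃ ███ █ ███ █████ ██┃       ┃██···██···


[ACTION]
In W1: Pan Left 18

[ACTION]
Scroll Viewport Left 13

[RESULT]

              ┃ ImageViewer       ┃     
              ┠───────────────────┨     
              ┃         █   █     ┃     
              ┃████████ █ ███ ████┃     
              ┃       █ █   █ █   ┃     
              ┃ ███ ███ ███ █ █ █ ┃     
              ┃   █   █   █   █ █ ┃     
              ┃██ ███ ███ █████ █ ┃     
              ┃     █   █       █ ┃     
              ┃ ███████ █████████ ┃     
              ┃ █ █   █         █ ┃     
              ┃ █ █ █ █ ███ ███ █ ┃     
              ┃   █ █ █   █ █   █ ┃     
              ┃██ █ █ █ ███ █ ████┃     
              ┃   █ █ █ █   █ █   ┃     
              ┃ ███ █ ███ █████ ██┃     


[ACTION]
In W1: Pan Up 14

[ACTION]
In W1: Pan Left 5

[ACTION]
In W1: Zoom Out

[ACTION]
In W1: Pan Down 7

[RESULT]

              ┃ ImageViewer       ┃     
              ┠───────────────────┨     
              ┃ ███████ █████████ ┃     
              ┃ █ █   █         █ ┃     
              ┃ █ █ █ █ ███ ███ █ ┃     
              ┃   █ █ █   █ █   █ ┃     
              ┃██ █ █ █ ███ █ ████┃     
              ┃   █ █ █ █   █ █   ┃     
              ┃ ███ █ ███ █████ ██┃     
              ┃ █   █     █     █ ┃     
              ┃ █ █████████ █████ ┃     
              ┃ █                 ┃     
              ┃███████████████████┃     
              ┃███████████████████┃     
              ┃                   ┃     
              ┃                   ┃     


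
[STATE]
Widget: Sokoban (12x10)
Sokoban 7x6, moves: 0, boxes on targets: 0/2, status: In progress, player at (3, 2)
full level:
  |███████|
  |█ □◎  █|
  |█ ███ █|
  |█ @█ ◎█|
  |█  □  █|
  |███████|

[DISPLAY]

███████     
█ □◎  █     
█ ███ █     
█ @█ ◎█     
█  □  █     
███████     
Moves: 0  0/
            
            
            


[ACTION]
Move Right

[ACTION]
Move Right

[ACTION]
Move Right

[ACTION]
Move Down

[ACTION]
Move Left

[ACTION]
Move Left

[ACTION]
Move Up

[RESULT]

███████     
█ □◎  █     
█ ███ █     
█@ █ ◎█     
█  □  █     
███████     
Moves: 3  0/
            
            
            


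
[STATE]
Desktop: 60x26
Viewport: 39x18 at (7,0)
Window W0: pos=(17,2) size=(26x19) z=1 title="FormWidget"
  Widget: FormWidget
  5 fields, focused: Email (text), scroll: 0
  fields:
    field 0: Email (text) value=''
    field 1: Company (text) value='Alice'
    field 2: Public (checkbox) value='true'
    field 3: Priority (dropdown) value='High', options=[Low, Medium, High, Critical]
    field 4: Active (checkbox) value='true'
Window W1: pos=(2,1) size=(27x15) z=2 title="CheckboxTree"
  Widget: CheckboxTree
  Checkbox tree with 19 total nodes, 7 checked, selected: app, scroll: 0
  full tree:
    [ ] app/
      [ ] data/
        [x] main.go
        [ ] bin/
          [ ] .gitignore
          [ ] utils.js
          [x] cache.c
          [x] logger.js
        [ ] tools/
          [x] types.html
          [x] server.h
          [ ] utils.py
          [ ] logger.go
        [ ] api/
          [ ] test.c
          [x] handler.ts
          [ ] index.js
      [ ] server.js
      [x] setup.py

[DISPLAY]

                                       
━━━━━━━━━━━━━━━━━━━━━┓                 
ckboxTree            ┃━━━━━━━━━━━━━┓   
─────────────────────┨             ┃   
 app/                ┃─────────────┨   
-] data/             ┃   [        ]┃   
 [x] main.go         ┃   [Alice   ]┃   
 [-] bin/            ┃   [x]       ┃   
   [ ] .gitignore    ┃   [High   ▼]┃   
   [ ] utils.js      ┃   [x]       ┃   
   [x] cache.c       ┃             ┃   
   [x] logger.js     ┃             ┃   
 [-] tools/          ┃             ┃   
   [x] types.html    ┃             ┃   
   [x] server.h      ┃             ┃   
━━━━━━━━━━━━━━━━━━━━━┛             ┃   
          ┃                        ┃   
          ┃                        ┃   


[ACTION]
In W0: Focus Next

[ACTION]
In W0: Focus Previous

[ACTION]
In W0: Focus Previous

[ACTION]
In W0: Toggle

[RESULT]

                                       
━━━━━━━━━━━━━━━━━━━━━┓                 
ckboxTree            ┃━━━━━━━━━━━━━┓   
─────────────────────┨             ┃   
 app/                ┃─────────────┨   
-] data/             ┃   [        ]┃   
 [x] main.go         ┃   [Alice   ]┃   
 [-] bin/            ┃   [x]       ┃   
   [ ] .gitignore    ┃   [High   ▼]┃   
   [ ] utils.js      ┃   [ ]       ┃   
   [x] cache.c       ┃             ┃   
   [x] logger.js     ┃             ┃   
 [-] tools/          ┃             ┃   
   [x] types.html    ┃             ┃   
   [x] server.h      ┃             ┃   
━━━━━━━━━━━━━━━━━━━━━┛             ┃   
          ┃                        ┃   
          ┃                        ┃   


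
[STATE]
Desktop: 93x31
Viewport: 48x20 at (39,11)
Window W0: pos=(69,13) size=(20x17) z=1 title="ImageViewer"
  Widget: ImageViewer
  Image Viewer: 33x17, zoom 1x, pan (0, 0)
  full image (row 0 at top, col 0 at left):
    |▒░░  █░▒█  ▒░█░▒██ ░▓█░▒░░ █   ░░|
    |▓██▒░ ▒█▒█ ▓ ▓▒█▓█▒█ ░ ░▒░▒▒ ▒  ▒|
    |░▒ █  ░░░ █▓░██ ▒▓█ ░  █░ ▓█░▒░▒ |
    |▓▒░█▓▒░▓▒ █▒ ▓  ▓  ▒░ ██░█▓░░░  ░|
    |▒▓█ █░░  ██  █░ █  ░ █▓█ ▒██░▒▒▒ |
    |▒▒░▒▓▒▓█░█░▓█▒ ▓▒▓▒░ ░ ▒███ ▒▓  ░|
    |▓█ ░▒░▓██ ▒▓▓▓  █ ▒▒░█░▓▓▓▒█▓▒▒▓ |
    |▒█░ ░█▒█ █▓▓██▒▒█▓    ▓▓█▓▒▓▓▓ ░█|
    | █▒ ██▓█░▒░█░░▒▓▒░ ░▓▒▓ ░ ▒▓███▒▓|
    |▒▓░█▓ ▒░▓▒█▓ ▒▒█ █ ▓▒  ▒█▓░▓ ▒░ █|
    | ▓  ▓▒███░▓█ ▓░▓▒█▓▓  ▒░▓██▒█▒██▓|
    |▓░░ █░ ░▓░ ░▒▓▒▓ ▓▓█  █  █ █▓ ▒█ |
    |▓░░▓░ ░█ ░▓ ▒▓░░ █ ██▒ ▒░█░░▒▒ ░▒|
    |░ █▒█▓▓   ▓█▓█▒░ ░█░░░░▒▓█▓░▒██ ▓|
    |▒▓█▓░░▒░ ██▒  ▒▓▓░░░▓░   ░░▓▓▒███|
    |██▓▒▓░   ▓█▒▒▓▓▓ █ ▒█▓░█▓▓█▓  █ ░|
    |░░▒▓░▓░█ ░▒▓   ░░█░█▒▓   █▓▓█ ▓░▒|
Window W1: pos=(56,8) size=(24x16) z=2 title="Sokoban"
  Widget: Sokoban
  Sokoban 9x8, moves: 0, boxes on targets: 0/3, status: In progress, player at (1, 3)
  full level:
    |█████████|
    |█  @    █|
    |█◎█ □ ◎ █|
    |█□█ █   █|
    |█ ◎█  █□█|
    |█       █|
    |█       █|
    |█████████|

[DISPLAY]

                 ┃█████████             ┃       
                 ┃█  @    █             ┃       
                 ┃█◎█ □ ◎ █             ┃━━━━━━━
                 ┃█□█ █   █             ┃er     
                 ┃█ ◎█  █□█             ┃───────
                 ┃█       █             ┃ ▒░█░▒█
                 ┃█       █             ┃ ▓ ▓▒█▓
                 ┃█████████             ┃█▓░██ ▒
                 ┃Moves: 0  0/3         ┃█▒ ▓  ▓
                 ┃                      ┃█  █░ █
                 ┃                      ┃░▓█▒ ▓▒
                 ┃                      ┃▒▓▓▓  █
                 ┗━━━━━━━━━━━━━━━━━━━━━━┛▓▓██▒▒█
                              ┃ █▒ ██▓█░▒░█░░▒▓▒
                              ┃▒▓░█▓ ▒░▓▒█▓ ▒▒█ 
                              ┃ ▓  ▓▒███░▓█ ▓░▓▒
                              ┃▓░░ █░ ░▓░ ░▒▓▒▓ 
                              ┃▓░░▓░ ░█ ░▓ ▒▓░░ 
                              ┗━━━━━━━━━━━━━━━━━
                                                


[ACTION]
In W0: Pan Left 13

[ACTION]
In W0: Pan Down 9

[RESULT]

                 ┃█████████             ┃       
                 ┃█  @    █             ┃       
                 ┃█◎█ □ ◎ █             ┃━━━━━━━
                 ┃█□█ █   █             ┃er     
                 ┃█ ◎█  █□█             ┃───────
                 ┃█       █             ┃█▓ ▒▒█ 
                 ┃█       █             ┃▓█ ▓░▓▒
                 ┃█████████             ┃ ░▒▓▒▓ 
                 ┃Moves: 0  0/3         ┃▓ ▒▓░░ 
                 ┃                      ┃▓█▓█▒░ 
                 ┃                      ┃█▒  ▒▓▓
                 ┃                      ┃█▒▒▓▓▓ 
                 ┗━━━━━━━━━━━━━━━━━━━━━━┛▒▓   ░░
                              ┃                 
                              ┃                 
                              ┃                 
                              ┃                 
                              ┃                 
                              ┗━━━━━━━━━━━━━━━━━
                                                


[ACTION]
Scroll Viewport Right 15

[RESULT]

           ┃█████████             ┃             
           ┃█  @    █             ┃             
           ┃█◎█ □ ◎ █             ┃━━━━━━━━┓    
           ┃█□█ █   █             ┃er      ┃    
           ┃█ ◎█  █□█             ┃────────┨    
           ┃█       █             ┃█▓ ▒▒█ █┃    
           ┃█       █             ┃▓█ ▓░▓▒█┃    
           ┃█████████             ┃ ░▒▓▒▓ ▓┃    
           ┃Moves: 0  0/3         ┃▓ ▒▓░░ █┃    
           ┃                      ┃▓█▓█▒░ ░┃    
           ┃                      ┃█▒  ▒▓▓░┃    
           ┃                      ┃█▒▒▓▓▓ █┃    
           ┗━━━━━━━━━━━━━━━━━━━━━━┛▒▓   ░░█┃    
                        ┃                  ┃    
                        ┃                  ┃    
                        ┃                  ┃    
                        ┃                  ┃    
                        ┃                  ┃    
                        ┗━━━━━━━━━━━━━━━━━━┛    
                                                


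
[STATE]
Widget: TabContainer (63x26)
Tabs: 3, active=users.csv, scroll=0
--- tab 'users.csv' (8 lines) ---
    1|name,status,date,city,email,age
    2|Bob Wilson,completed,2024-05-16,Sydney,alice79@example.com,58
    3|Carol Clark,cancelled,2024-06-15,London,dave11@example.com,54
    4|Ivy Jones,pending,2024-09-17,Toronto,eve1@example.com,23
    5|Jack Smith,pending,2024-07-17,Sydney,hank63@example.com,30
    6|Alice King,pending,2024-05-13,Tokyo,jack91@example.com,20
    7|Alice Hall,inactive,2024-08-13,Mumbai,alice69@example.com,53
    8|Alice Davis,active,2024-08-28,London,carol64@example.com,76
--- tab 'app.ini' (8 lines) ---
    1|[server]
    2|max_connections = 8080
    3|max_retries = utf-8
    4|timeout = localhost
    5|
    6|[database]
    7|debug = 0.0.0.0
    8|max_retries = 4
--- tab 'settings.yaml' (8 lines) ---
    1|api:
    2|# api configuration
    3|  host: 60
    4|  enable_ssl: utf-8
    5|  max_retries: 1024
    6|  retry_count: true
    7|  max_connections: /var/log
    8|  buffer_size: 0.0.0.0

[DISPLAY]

[users.csv]│ app.ini │ settings.yaml                           
───────────────────────────────────────────────────────────────
name,status,date,city,email,age                                
Bob Wilson,completed,2024-05-16,Sydney,alice79@example.com,58  
Carol Clark,cancelled,2024-06-15,London,dave11@example.com,54  
Ivy Jones,pending,2024-09-17,Toronto,eve1@example.com,23       
Jack Smith,pending,2024-07-17,Sydney,hank63@example.com,30     
Alice King,pending,2024-05-13,Tokyo,jack91@example.com,20      
Alice Hall,inactive,2024-08-13,Mumbai,alice69@example.com,53   
Alice Davis,active,2024-08-28,London,carol64@example.com,76    
                                                               
                                                               
                                                               
                                                               
                                                               
                                                               
                                                               
                                                               
                                                               
                                                               
                                                               
                                                               
                                                               
                                                               
                                                               
                                                               


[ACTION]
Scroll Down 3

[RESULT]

[users.csv]│ app.ini │ settings.yaml                           
───────────────────────────────────────────────────────────────
Ivy Jones,pending,2024-09-17,Toronto,eve1@example.com,23       
Jack Smith,pending,2024-07-17,Sydney,hank63@example.com,30     
Alice King,pending,2024-05-13,Tokyo,jack91@example.com,20      
Alice Hall,inactive,2024-08-13,Mumbai,alice69@example.com,53   
Alice Davis,active,2024-08-28,London,carol64@example.com,76    
                                                               
                                                               
                                                               
                                                               
                                                               
                                                               
                                                               
                                                               
                                                               
                                                               
                                                               
                                                               
                                                               
                                                               
                                                               
                                                               
                                                               
                                                               
                                                               


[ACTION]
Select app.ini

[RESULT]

 users.csv │[app.ini]│ settings.yaml                           
───────────────────────────────────────────────────────────────
[server]                                                       
max_connections = 8080                                         
max_retries = utf-8                                            
timeout = localhost                                            
                                                               
[database]                                                     
debug = 0.0.0.0                                                
max_retries = 4                                                
                                                               
                                                               
                                                               
                                                               
                                                               
                                                               
                                                               
                                                               
                                                               
                                                               
                                                               
                                                               
                                                               
                                                               
                                                               
                                                               


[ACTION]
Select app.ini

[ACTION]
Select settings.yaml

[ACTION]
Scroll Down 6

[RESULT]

 users.csv │ app.ini │[settings.yaml]                          
───────────────────────────────────────────────────────────────
  max_connections: /var/log                                    
  buffer_size: 0.0.0.0                                         
                                                               
                                                               
                                                               
                                                               
                                                               
                                                               
                                                               
                                                               
                                                               
                                                               
                                                               
                                                               
                                                               
                                                               
                                                               
                                                               
                                                               
                                                               
                                                               
                                                               
                                                               
                                                               


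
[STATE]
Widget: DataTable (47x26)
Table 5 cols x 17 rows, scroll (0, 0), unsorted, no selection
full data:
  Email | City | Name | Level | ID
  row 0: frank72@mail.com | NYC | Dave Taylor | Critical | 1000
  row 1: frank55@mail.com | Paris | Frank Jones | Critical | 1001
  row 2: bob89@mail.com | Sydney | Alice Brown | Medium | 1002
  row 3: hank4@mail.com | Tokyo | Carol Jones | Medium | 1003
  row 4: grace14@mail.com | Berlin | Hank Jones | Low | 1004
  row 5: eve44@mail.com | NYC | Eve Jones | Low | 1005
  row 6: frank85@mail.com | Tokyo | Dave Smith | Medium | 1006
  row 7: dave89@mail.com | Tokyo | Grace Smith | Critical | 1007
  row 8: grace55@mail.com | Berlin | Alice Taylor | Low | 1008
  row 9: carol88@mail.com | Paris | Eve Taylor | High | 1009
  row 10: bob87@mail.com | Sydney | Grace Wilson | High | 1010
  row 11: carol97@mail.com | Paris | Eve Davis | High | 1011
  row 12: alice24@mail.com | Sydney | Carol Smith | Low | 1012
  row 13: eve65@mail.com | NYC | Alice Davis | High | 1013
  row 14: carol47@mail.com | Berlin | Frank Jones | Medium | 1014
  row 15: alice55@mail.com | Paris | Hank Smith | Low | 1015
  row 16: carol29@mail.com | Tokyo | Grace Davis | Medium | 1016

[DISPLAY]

Email           │City  │Name        │Level   │I
────────────────┼──────┼────────────┼────────┼─
frank72@mail.com│NYC   │Dave Taylor │Critical│1
frank55@mail.com│Paris │Frank Jones │Critical│1
bob89@mail.com  │Sydney│Alice Brown │Medium  │1
hank4@mail.com  │Tokyo │Carol Jones │Medium  │1
grace14@mail.com│Berlin│Hank Jones  │Low     │1
eve44@mail.com  │NYC   │Eve Jones   │Low     │1
frank85@mail.com│Tokyo │Dave Smith  │Medium  │1
dave89@mail.com │Tokyo │Grace Smith │Critical│1
grace55@mail.com│Berlin│Alice Taylor│Low     │1
carol88@mail.com│Paris │Eve Taylor  │High    │1
bob87@mail.com  │Sydney│Grace Wilson│High    │1
carol97@mail.com│Paris │Eve Davis   │High    │1
alice24@mail.com│Sydney│Carol Smith │Low     │1
eve65@mail.com  │NYC   │Alice Davis │High    │1
carol47@mail.com│Berlin│Frank Jones │Medium  │1
alice55@mail.com│Paris │Hank Smith  │Low     │1
carol29@mail.com│Tokyo │Grace Davis │Medium  │1
                                               
                                               
                                               
                                               
                                               
                                               
                                               


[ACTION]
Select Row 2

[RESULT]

Email           │City  │Name        │Level   │I
────────────────┼──────┼────────────┼────────┼─
frank72@mail.com│NYC   │Dave Taylor │Critical│1
frank55@mail.com│Paris │Frank Jones │Critical│1
>ob89@mail.com  │Sydney│Alice Brown │Medium  │1
hank4@mail.com  │Tokyo │Carol Jones │Medium  │1
grace14@mail.com│Berlin│Hank Jones  │Low     │1
eve44@mail.com  │NYC   │Eve Jones   │Low     │1
frank85@mail.com│Tokyo │Dave Smith  │Medium  │1
dave89@mail.com │Tokyo │Grace Smith │Critical│1
grace55@mail.com│Berlin│Alice Taylor│Low     │1
carol88@mail.com│Paris │Eve Taylor  │High    │1
bob87@mail.com  │Sydney│Grace Wilson│High    │1
carol97@mail.com│Paris │Eve Davis   │High    │1
alice24@mail.com│Sydney│Carol Smith │Low     │1
eve65@mail.com  │NYC   │Alice Davis │High    │1
carol47@mail.com│Berlin│Frank Jones │Medium  │1
alice55@mail.com│Paris │Hank Smith  │Low     │1
carol29@mail.com│Tokyo │Grace Davis │Medium  │1
                                               
                                               
                                               
                                               
                                               
                                               
                                               


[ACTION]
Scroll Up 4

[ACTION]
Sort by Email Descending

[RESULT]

Email          ▼│City  │Name        │Level   │I
────────────────┼──────┼────────────┼────────┼─
hank4@mail.com  │Tokyo │Carol Jones │Medium  │1
grace55@mail.com│Berlin│Alice Taylor│Low     │1
>race14@mail.com│Berlin│Hank Jones  │Low     │1
frank85@mail.com│Tokyo │Dave Smith  │Medium  │1
frank72@mail.com│NYC   │Dave Taylor │Critical│1
frank55@mail.com│Paris │Frank Jones │Critical│1
eve65@mail.com  │NYC   │Alice Davis │High    │1
eve44@mail.com  │NYC   │Eve Jones   │Low     │1
dave89@mail.com │Tokyo │Grace Smith │Critical│1
carol97@mail.com│Paris │Eve Davis   │High    │1
carol88@mail.com│Paris │Eve Taylor  │High    │1
carol47@mail.com│Berlin│Frank Jones │Medium  │1
carol29@mail.com│Tokyo │Grace Davis │Medium  │1
bob89@mail.com  │Sydney│Alice Brown │Medium  │1
bob87@mail.com  │Sydney│Grace Wilson│High    │1
alice55@mail.com│Paris │Hank Smith  │Low     │1
alice24@mail.com│Sydney│Carol Smith │Low     │1
                                               
                                               
                                               
                                               
                                               
                                               
                                               


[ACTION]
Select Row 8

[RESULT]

Email          ▼│City  │Name        │Level   │I
────────────────┼──────┼────────────┼────────┼─
hank4@mail.com  │Tokyo │Carol Jones │Medium  │1
grace55@mail.com│Berlin│Alice Taylor│Low     │1
grace14@mail.com│Berlin│Hank Jones  │Low     │1
frank85@mail.com│Tokyo │Dave Smith  │Medium  │1
frank72@mail.com│NYC   │Dave Taylor │Critical│1
frank55@mail.com│Paris │Frank Jones │Critical│1
eve65@mail.com  │NYC   │Alice Davis │High    │1
eve44@mail.com  │NYC   │Eve Jones   │Low     │1
>ave89@mail.com │Tokyo │Grace Smith │Critical│1
carol97@mail.com│Paris │Eve Davis   │High    │1
carol88@mail.com│Paris │Eve Taylor  │High    │1
carol47@mail.com│Berlin│Frank Jones │Medium  │1
carol29@mail.com│Tokyo │Grace Davis │Medium  │1
bob89@mail.com  │Sydney│Alice Brown │Medium  │1
bob87@mail.com  │Sydney│Grace Wilson│High    │1
alice55@mail.com│Paris │Hank Smith  │Low     │1
alice24@mail.com│Sydney│Carol Smith │Low     │1
                                               
                                               
                                               
                                               
                                               
                                               
                                               


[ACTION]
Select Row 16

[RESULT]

Email          ▼│City  │Name        │Level   │I
────────────────┼──────┼────────────┼────────┼─
hank4@mail.com  │Tokyo │Carol Jones │Medium  │1
grace55@mail.com│Berlin│Alice Taylor│Low     │1
grace14@mail.com│Berlin│Hank Jones  │Low     │1
frank85@mail.com│Tokyo │Dave Smith  │Medium  │1
frank72@mail.com│NYC   │Dave Taylor │Critical│1
frank55@mail.com│Paris │Frank Jones │Critical│1
eve65@mail.com  │NYC   │Alice Davis │High    │1
eve44@mail.com  │NYC   │Eve Jones   │Low     │1
dave89@mail.com │Tokyo │Grace Smith │Critical│1
carol97@mail.com│Paris │Eve Davis   │High    │1
carol88@mail.com│Paris │Eve Taylor  │High    │1
carol47@mail.com│Berlin│Frank Jones │Medium  │1
carol29@mail.com│Tokyo │Grace Davis │Medium  │1
bob89@mail.com  │Sydney│Alice Brown │Medium  │1
bob87@mail.com  │Sydney│Grace Wilson│High    │1
alice55@mail.com│Paris │Hank Smith  │Low     │1
>lice24@mail.com│Sydney│Carol Smith │Low     │1
                                               
                                               
                                               
                                               
                                               
                                               
                                               
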